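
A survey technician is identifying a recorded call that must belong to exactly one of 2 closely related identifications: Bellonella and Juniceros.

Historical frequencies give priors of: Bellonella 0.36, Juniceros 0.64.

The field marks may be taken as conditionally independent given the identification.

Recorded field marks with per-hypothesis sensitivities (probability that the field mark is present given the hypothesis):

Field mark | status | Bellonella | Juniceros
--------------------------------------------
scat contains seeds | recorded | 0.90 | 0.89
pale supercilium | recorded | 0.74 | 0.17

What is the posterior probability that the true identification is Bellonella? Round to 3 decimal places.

For each hypothesis, the unnormalized posterior weight is prior × product of the field mark likelihoods:
  Bellonella: 0.36 × 0.90 × 0.74 = 0.23976
  Juniceros: 0.64 × 0.89 × 0.17 = 0.096832
Marginal likelihood of the evidence = 0.33659.
P(Bellonella | evidence) = 0.23976 / 0.33659 ≈ 0.712.

0.712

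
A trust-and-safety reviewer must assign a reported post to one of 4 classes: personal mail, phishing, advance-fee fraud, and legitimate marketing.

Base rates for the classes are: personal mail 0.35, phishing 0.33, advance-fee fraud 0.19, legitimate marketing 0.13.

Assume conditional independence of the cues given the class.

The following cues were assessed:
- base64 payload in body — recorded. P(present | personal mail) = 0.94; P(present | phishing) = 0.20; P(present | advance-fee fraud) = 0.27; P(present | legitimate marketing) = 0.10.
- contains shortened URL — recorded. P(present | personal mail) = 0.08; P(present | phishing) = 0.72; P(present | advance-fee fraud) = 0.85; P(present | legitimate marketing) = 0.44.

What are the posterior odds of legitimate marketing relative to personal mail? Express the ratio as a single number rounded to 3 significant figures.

Unnormalized posterior weight (prior times the cue likelihoods) for each of the two hypotheses:
  legitimate marketing: 0.13 × 0.10 × 0.44 = 0.00572
  personal mail: 0.35 × 0.94 × 0.08 = 0.02632
Posterior odds = 0.00572 / 0.02632 ≈ 0.217.

0.217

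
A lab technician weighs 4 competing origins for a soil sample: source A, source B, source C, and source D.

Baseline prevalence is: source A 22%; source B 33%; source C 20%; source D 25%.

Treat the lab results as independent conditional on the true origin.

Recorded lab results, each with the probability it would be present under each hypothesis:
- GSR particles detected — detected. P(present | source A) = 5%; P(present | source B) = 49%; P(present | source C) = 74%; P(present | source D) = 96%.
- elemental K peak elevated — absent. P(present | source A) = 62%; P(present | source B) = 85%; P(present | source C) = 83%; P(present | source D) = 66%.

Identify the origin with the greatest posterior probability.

source D

For each hypothesis, the unnormalized posterior weight is prior × product of the lab result likelihoods (using 1 − P(present | H) for each absent lab result):
  source A: 0.22 × 0.05 × (1 − 0.62) = 0.00418
  source B: 0.33 × 0.49 × (1 − 0.85) = 0.024255
  source C: 0.20 × 0.74 × (1 − 0.83) = 0.02516
  source D: 0.25 × 0.96 × (1 − 0.66) = 0.0816
The unnormalized weights sum to 0.1352.
P(source A | evidence) ≈ 0.00418 / 0.1352 ≈ 0.031
P(source B | evidence) ≈ 0.024255 / 0.1352 ≈ 0.179
P(source C | evidence) ≈ 0.02516 / 0.1352 ≈ 0.186
P(source D | evidence) ≈ 0.0816 / 0.1352 ≈ 0.604
The largest is 0.604, so source D is most probable.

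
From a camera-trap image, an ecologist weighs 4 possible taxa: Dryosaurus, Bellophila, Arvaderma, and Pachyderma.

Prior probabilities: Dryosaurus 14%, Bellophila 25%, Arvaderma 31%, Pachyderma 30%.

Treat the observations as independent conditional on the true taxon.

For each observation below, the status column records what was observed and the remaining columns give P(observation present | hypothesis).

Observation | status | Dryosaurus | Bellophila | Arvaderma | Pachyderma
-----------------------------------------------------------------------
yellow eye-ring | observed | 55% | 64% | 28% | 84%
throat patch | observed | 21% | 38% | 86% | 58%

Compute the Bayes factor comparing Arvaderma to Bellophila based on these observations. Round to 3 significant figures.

0.990

The Bayes factor is the ratio of the joint likelihoods of the evidence pattern under the two hypotheses.
  Arvaderma: 0.28 × 0.86 = 0.2408
  Bellophila: 0.64 × 0.38 = 0.2432
Bayes factor = 0.2408 / 0.2432 ≈ 0.990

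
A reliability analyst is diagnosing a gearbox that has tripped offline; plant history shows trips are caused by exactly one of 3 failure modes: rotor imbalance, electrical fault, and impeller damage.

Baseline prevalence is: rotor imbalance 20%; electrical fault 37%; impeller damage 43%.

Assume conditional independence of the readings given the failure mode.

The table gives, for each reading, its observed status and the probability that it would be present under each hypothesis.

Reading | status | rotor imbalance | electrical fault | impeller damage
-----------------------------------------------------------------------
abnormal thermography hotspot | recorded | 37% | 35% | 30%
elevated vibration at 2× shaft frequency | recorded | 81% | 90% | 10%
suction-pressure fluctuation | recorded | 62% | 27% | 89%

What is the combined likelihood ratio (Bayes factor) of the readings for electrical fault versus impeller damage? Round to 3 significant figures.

The Bayes factor is the ratio of the joint likelihoods of the reading pattern under the two hypotheses.
  electrical fault: 0.35 × 0.90 × 0.27 = 0.08505
  impeller damage: 0.30 × 0.10 × 0.89 = 0.0267
Bayes factor = 0.08505 / 0.0267 ≈ 3.19

3.19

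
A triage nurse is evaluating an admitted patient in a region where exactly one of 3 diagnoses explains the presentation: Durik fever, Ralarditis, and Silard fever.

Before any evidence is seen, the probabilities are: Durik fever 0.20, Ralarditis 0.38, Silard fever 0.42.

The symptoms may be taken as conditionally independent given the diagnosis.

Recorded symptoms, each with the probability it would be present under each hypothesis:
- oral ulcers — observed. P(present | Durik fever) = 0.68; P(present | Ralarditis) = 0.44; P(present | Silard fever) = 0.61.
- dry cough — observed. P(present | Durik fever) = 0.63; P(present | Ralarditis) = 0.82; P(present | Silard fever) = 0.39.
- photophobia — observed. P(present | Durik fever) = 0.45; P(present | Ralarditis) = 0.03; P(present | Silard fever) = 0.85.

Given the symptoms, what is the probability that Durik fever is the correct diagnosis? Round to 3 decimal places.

0.302

For each hypothesis, the unnormalized posterior weight is prior × product of the symptom likelihoods:
  Durik fever: 0.20 × 0.68 × 0.63 × 0.45 = 0.038556
  Ralarditis: 0.38 × 0.44 × 0.82 × 0.03 = 0.0041131
  Silard fever: 0.42 × 0.61 × 0.39 × 0.85 = 0.08493
Normalizing constant Z = 0.038556 + 0.0041131 + 0.08493 = 0.1276.
P(Durik fever | evidence) = 0.038556 / 0.1276 ≈ 0.302.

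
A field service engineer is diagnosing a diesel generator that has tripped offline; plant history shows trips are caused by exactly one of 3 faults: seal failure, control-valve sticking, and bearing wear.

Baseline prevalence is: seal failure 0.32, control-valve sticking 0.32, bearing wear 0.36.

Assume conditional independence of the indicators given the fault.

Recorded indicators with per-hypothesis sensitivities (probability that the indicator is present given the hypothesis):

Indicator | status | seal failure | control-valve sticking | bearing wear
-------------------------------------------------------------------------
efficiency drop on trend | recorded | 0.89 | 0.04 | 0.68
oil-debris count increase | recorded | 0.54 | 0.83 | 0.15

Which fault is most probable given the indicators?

seal failure

Multiply each prior by the joint likelihood of the indicator pattern:
  seal failure: 0.32 × 0.89 × 0.54 = 0.15379
  control-valve sticking: 0.32 × 0.04 × 0.83 = 0.010624
  bearing wear: 0.36 × 0.68 × 0.15 = 0.03672
The unnormalized weights sum to 0.20114.
P(seal failure | evidence) ≈ 0.15379 / 0.20114 ≈ 0.765
P(control-valve sticking | evidence) ≈ 0.010624 / 0.20114 ≈ 0.053
P(bearing wear | evidence) ≈ 0.03672 / 0.20114 ≈ 0.183
The largest is 0.765, so seal failure is most probable.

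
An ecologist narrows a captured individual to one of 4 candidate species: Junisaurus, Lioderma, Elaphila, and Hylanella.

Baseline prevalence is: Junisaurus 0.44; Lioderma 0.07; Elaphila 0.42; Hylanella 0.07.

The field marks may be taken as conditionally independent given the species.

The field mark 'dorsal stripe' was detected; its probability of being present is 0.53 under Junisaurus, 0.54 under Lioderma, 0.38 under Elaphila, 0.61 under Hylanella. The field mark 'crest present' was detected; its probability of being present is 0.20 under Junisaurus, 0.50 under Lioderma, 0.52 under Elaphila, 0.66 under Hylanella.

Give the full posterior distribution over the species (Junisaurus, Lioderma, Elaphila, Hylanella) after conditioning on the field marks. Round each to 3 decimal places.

0.264, 0.107, 0.470, 0.159

Multiply each prior by the joint likelihood of the field mark pattern:
  Junisaurus: 0.44 × 0.53 × 0.20 = 0.04664
  Lioderma: 0.07 × 0.54 × 0.50 = 0.0189
  Elaphila: 0.42 × 0.38 × 0.52 = 0.082992
  Hylanella: 0.07 × 0.61 × 0.66 = 0.028182
Marginal likelihood of the evidence = 0.17671.
P(Junisaurus | evidence) = 0.04664 / 0.17671 ≈ 0.264
P(Lioderma | evidence) = 0.0189 / 0.17671 ≈ 0.107
P(Elaphila | evidence) = 0.082992 / 0.17671 ≈ 0.470
P(Hylanella | evidence) = 0.028182 / 0.17671 ≈ 0.159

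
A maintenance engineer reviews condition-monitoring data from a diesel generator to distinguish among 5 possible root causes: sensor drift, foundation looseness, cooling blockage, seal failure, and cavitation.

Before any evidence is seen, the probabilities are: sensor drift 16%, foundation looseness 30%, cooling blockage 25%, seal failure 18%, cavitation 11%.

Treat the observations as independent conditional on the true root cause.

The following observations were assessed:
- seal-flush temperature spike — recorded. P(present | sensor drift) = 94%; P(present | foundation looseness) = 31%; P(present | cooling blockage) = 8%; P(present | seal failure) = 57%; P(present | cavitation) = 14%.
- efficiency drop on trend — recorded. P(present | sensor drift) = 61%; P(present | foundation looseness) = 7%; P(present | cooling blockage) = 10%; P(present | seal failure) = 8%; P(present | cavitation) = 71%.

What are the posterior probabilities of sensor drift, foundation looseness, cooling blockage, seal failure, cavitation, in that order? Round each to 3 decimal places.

By Bayes' rule with conditional independence, the unnormalized weight for each hypothesis is prior × ∏ likelihoods:
  sensor drift: 0.16 × 0.94 × 0.61 = 0.091744
  foundation looseness: 0.30 × 0.31 × 0.07 = 0.00651
  cooling blockage: 0.25 × 0.08 × 0.10 = 0.002
  seal failure: 0.18 × 0.57 × 0.08 = 0.008208
  cavitation: 0.11 × 0.14 × 0.71 = 0.010934
Marginal likelihood of the evidence = 0.1194.
P(sensor drift | evidence) = 0.091744 / 0.1194 ≈ 0.768
P(foundation looseness | evidence) = 0.00651 / 0.1194 ≈ 0.055
P(cooling blockage | evidence) = 0.002 / 0.1194 ≈ 0.017
P(seal failure | evidence) = 0.008208 / 0.1194 ≈ 0.069
P(cavitation | evidence) = 0.010934 / 0.1194 ≈ 0.092

0.768, 0.055, 0.017, 0.069, 0.092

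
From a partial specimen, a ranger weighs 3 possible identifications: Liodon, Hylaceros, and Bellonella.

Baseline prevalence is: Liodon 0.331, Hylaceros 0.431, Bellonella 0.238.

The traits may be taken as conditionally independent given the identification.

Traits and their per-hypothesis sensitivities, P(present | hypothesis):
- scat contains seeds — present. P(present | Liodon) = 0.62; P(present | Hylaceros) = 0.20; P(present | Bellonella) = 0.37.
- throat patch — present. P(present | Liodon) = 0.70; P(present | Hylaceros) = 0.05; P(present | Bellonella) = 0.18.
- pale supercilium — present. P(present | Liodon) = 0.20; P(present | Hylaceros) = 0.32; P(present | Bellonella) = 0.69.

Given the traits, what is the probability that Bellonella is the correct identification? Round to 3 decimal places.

0.266

For each hypothesis, the unnormalized posterior weight is prior × product of the trait likelihoods:
  Liodon: 0.331 × 0.62 × 0.70 × 0.20 = 0.028731
  Hylaceros: 0.431 × 0.20 × 0.05 × 0.32 = 0.0013792
  Bellonella: 0.238 × 0.37 × 0.18 × 0.69 = 0.010937
Marginal likelihood of the evidence = 0.041047.
P(Bellonella | evidence) = 0.010937 / 0.041047 ≈ 0.266.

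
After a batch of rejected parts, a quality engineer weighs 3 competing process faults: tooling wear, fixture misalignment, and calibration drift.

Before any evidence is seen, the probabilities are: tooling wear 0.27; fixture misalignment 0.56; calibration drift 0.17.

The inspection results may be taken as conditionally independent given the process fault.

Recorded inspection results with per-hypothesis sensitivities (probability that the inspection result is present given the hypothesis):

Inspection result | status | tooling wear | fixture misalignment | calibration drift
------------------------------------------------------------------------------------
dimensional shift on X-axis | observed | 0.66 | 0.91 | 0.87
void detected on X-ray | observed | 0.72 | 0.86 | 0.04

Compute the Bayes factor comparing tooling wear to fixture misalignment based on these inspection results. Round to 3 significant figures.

0.607

Take the product of per-inspection result likelihoods under each hypothesis, then divide.
  tooling wear: 0.66 × 0.72 = 0.4752
  fixture misalignment: 0.91 × 0.86 = 0.7826
Bayes factor = 0.4752 / 0.7826 ≈ 0.607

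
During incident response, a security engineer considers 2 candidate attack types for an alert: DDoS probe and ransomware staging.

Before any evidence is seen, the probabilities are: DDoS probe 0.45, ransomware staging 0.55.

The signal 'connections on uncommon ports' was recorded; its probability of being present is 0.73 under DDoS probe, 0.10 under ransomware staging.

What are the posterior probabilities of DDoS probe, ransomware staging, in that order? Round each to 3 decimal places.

Multiply each prior by the likelihood of the signal:
  DDoS probe: 0.45 × 0.73 = 0.3285
  ransomware staging: 0.55 × 0.10 = 0.055
The unnormalized weights sum to 0.3835.
P(DDoS probe | evidence) = 0.3285 / 0.3835 ≈ 0.857
P(ransomware staging | evidence) = 0.055 / 0.3835 ≈ 0.143

0.857, 0.143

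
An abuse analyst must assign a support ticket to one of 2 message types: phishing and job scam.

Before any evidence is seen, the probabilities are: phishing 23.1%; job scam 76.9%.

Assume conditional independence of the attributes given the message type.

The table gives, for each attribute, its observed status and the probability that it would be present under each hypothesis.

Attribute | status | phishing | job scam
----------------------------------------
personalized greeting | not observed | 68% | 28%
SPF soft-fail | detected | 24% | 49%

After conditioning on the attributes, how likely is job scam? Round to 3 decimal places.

0.939

Multiply each prior by the joint likelihood of the attribute pattern (using 1 − P(present | H) for each absent attribute):
  phishing: 0.231 × (1 − 0.68) × 0.24 = 0.017741
  job scam: 0.769 × (1 − 0.28) × 0.49 = 0.2713
The unnormalized weights sum to 0.28904.
P(job scam | evidence) = 0.2713 / 0.28904 ≈ 0.939.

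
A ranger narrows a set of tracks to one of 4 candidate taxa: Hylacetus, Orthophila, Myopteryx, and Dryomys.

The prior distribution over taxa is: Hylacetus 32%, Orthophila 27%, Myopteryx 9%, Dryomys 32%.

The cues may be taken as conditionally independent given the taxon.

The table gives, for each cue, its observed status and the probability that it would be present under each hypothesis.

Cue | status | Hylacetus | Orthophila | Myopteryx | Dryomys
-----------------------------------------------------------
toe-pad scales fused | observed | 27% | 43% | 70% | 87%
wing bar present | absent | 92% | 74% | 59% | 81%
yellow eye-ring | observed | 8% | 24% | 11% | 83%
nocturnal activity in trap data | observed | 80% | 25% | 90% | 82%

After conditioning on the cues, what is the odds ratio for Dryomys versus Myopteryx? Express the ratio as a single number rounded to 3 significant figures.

14.1

The normalizing constant cancels in an odds ratio, so compute prior × likelihood for the two hypotheses only (using 1 − P(present | H) for each absent cue):
  Dryomys: 0.32 × 0.87 × (1 − 0.81) × 0.83 × 0.82 = 0.036001
  Myopteryx: 0.09 × 0.70 × (1 − 0.59) × 0.11 × 0.90 = 0.0025572
Posterior odds = 0.036001 / 0.0025572 ≈ 14.1.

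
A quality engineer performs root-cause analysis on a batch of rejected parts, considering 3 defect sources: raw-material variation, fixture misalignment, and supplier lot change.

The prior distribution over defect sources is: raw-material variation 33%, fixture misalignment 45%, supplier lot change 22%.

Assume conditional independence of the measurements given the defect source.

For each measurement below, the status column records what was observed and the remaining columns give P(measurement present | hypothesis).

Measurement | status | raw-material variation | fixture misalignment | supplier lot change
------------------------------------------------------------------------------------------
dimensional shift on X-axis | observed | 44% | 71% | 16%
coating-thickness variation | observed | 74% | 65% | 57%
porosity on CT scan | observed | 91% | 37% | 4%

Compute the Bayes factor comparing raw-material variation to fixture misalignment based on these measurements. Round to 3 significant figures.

Joint likelihood of the measurement pattern under each hypothesis:
  raw-material variation: 0.44 × 0.74 × 0.91 = 0.2963
  fixture misalignment: 0.71 × 0.65 × 0.37 = 0.17075
Bayes factor = 0.2963 / 0.17075 ≈ 1.74

1.74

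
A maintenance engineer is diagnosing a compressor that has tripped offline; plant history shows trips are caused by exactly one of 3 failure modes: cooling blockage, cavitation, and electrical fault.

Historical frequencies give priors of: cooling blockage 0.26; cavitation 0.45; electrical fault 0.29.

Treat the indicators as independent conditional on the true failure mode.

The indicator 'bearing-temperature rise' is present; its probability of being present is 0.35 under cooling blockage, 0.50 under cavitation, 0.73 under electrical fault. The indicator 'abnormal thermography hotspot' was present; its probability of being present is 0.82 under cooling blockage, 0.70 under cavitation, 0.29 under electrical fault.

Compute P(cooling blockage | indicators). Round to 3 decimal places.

0.254

By Bayes' rule with conditional independence, the unnormalized weight for each hypothesis is prior × ∏ likelihoods:
  cooling blockage: 0.26 × 0.35 × 0.82 = 0.07462
  cavitation: 0.45 × 0.50 × 0.70 = 0.1575
  electrical fault: 0.29 × 0.73 × 0.29 = 0.061393
The unnormalized weights sum to 0.29351.
P(cooling blockage | evidence) = 0.07462 / 0.29351 ≈ 0.254.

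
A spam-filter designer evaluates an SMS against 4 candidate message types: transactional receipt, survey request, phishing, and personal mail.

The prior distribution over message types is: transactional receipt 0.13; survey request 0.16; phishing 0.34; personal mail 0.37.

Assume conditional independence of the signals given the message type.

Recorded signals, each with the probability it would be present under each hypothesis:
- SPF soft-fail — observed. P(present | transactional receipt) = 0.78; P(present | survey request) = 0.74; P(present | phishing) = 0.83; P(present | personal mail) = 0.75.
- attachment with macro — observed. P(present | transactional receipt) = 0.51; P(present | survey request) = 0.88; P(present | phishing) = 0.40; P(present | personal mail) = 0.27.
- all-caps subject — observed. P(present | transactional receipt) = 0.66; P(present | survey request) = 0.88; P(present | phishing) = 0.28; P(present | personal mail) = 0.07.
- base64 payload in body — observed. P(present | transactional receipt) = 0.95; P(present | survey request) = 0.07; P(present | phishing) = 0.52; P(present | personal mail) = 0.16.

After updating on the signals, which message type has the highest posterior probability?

transactional receipt

For each hypothesis, the unnormalized posterior weight is prior × product of the signal likelihoods:
  transactional receipt: 0.13 × 0.78 × 0.51 × 0.66 × 0.95 = 0.032425
  survey request: 0.16 × 0.74 × 0.88 × 0.88 × 0.07 = 0.0064182
  phishing: 0.34 × 0.83 × 0.40 × 0.28 × 0.52 = 0.016435
  personal mail: 0.37 × 0.75 × 0.27 × 0.07 × 0.16 = 0.00083916
Normalizing constant Z = 0.032425 + 0.0064182 + 0.016435 + 0.00083916 = 0.056117.
P(transactional receipt | evidence) ≈ 0.032425 / 0.056117 ≈ 0.578
P(survey request | evidence) ≈ 0.0064182 / 0.056117 ≈ 0.114
P(phishing | evidence) ≈ 0.016435 / 0.056117 ≈ 0.293
P(personal mail | evidence) ≈ 0.00083916 / 0.056117 ≈ 0.015
The largest is 0.578, so transactional receipt is most probable.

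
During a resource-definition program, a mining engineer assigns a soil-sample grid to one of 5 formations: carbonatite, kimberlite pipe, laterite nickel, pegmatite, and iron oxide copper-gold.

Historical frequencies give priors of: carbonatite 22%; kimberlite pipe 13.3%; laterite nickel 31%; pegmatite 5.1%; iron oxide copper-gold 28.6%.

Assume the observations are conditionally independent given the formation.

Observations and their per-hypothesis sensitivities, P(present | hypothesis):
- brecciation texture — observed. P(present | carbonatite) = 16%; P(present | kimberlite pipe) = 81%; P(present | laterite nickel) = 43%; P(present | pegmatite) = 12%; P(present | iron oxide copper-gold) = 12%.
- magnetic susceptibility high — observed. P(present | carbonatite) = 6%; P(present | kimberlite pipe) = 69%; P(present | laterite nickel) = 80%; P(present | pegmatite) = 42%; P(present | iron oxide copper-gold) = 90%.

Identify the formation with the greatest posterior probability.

laterite nickel

Multiply each prior by the joint likelihood of the evidence pattern:
  carbonatite: 0.220 × 0.16 × 0.06 = 0.002112
  kimberlite pipe: 0.133 × 0.81 × 0.69 = 0.074334
  laterite nickel: 0.310 × 0.43 × 0.80 = 0.10664
  pegmatite: 0.051 × 0.12 × 0.42 = 0.0025704
  iron oxide copper-gold: 0.286 × 0.12 × 0.90 = 0.030888
The unnormalized weights sum to 0.21654.
P(carbonatite | evidence) ≈ 0.002112 / 0.21654 ≈ 0.010
P(kimberlite pipe | evidence) ≈ 0.074334 / 0.21654 ≈ 0.343
P(laterite nickel | evidence) ≈ 0.10664 / 0.21654 ≈ 0.492
P(pegmatite | evidence) ≈ 0.0025704 / 0.21654 ≈ 0.012
P(iron oxide copper-gold | evidence) ≈ 0.030888 / 0.21654 ≈ 0.143
The largest is 0.492, so laterite nickel is most probable.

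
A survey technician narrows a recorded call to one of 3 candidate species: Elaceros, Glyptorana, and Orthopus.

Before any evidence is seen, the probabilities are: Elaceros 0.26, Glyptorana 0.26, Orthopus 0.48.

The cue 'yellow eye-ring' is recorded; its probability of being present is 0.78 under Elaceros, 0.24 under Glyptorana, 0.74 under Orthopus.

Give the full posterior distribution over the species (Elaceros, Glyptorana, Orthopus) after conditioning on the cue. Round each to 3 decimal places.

For each hypothesis, the unnormalized posterior weight is prior × likelihood:
  Elaceros: 0.26 × 0.78 = 0.2028
  Glyptorana: 0.26 × 0.24 = 0.0624
  Orthopus: 0.48 × 0.74 = 0.3552
Normalizing constant Z = 0.2028 + 0.0624 + 0.3552 = 0.6204.
P(Elaceros | evidence) = 0.2028 / 0.6204 ≈ 0.327
P(Glyptorana | evidence) = 0.0624 / 0.6204 ≈ 0.101
P(Orthopus | evidence) = 0.3552 / 0.6204 ≈ 0.573

0.327, 0.101, 0.573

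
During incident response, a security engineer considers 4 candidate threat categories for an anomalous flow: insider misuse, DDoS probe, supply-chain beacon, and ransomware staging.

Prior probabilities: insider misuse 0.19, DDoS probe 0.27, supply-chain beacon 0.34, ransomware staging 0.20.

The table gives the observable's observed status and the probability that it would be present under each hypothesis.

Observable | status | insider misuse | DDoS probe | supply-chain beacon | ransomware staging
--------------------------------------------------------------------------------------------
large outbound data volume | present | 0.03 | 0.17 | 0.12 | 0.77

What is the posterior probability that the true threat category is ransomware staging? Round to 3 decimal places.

0.625

For each hypothesis, the unnormalized posterior weight is prior × likelihood:
  insider misuse: 0.19 × 0.03 = 0.0057
  DDoS probe: 0.27 × 0.17 = 0.0459
  supply-chain beacon: 0.34 × 0.12 = 0.0408
  ransomware staging: 0.20 × 0.77 = 0.154
Normalizing constant Z = 0.0057 + 0.0459 + 0.0408 + 0.154 = 0.2464.
P(ransomware staging | evidence) = 0.154 / 0.2464 ≈ 0.625.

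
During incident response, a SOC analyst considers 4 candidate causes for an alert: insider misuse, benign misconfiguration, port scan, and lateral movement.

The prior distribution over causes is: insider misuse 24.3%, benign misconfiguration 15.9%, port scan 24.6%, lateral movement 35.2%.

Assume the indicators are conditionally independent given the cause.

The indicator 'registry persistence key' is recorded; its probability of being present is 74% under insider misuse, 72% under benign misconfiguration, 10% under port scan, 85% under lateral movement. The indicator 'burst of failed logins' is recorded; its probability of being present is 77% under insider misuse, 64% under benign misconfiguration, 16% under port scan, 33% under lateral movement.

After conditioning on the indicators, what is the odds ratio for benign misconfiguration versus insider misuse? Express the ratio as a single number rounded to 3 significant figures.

The normalizing constant cancels in an odds ratio, so compute prior × likelihood for the two hypotheses only:
  benign misconfiguration: 0.159 × 0.72 × 0.64 = 0.073267
  insider misuse: 0.243 × 0.74 × 0.77 = 0.13846
Odds(benign misconfiguration : insider misuse) = 0.073267 / 0.13846 ≈ 0.529.

0.529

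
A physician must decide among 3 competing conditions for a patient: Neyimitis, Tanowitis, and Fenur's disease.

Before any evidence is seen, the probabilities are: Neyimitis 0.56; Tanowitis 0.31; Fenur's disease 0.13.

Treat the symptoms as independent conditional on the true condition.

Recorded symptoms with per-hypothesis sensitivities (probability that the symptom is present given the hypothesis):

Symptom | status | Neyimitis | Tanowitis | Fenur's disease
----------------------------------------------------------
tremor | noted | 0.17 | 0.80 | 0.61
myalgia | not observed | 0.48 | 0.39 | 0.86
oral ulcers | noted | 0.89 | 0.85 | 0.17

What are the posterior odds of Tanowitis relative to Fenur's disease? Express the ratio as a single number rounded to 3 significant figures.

Unnormalized posterior weight (prior times the symptom likelihoods) for each of the two hypotheses (using 1 − P(present | H) for each absent symptom):
  Tanowitis: 0.31 × 0.80 × (1 − 0.39) × 0.85 = 0.12859
  Fenur's disease: 0.13 × 0.61 × (1 − 0.86) × 0.17 = 0.0018873
Posterior odds = 0.12859 / 0.0018873 ≈ 68.1.

68.1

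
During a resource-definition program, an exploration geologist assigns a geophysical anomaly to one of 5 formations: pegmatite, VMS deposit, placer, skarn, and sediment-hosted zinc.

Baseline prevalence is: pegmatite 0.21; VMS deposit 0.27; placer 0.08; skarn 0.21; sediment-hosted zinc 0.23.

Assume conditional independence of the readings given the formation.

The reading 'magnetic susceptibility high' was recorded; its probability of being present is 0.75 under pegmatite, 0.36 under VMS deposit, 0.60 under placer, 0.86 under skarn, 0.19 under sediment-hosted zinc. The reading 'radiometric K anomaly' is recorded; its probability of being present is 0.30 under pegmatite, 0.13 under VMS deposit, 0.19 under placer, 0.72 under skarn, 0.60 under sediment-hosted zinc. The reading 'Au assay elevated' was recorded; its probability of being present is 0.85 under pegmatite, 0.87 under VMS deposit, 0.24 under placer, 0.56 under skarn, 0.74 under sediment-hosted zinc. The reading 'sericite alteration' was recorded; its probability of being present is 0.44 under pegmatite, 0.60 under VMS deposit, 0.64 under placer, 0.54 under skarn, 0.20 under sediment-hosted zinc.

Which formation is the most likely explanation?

By Bayes' rule with conditional independence, the unnormalized weight for each hypothesis is prior × ∏ likelihoods:
  pegmatite: 0.21 × 0.75 × 0.30 × 0.85 × 0.44 = 0.017671
  VMS deposit: 0.27 × 0.36 × 0.13 × 0.87 × 0.60 = 0.006596
  placer: 0.08 × 0.60 × 0.19 × 0.24 × 0.64 = 0.0014008
  skarn: 0.21 × 0.86 × 0.72 × 0.56 × 0.54 = 0.039322
  sediment-hosted zinc: 0.23 × 0.19 × 0.60 × 0.74 × 0.20 = 0.0038806
Normalizing constant Z = 0.017671 + 0.006596 + 0.0014008 + 0.039322 + 0.0038806 = 0.068871.
P(pegmatite | evidence) ≈ 0.017671 / 0.068871 ≈ 0.257
P(VMS deposit | evidence) ≈ 0.006596 / 0.068871 ≈ 0.096
P(placer | evidence) ≈ 0.0014008 / 0.068871 ≈ 0.020
P(skarn | evidence) ≈ 0.039322 / 0.068871 ≈ 0.571
P(sediment-hosted zinc | evidence) ≈ 0.0038806 / 0.068871 ≈ 0.056
The largest is 0.571, so skarn is most probable.

skarn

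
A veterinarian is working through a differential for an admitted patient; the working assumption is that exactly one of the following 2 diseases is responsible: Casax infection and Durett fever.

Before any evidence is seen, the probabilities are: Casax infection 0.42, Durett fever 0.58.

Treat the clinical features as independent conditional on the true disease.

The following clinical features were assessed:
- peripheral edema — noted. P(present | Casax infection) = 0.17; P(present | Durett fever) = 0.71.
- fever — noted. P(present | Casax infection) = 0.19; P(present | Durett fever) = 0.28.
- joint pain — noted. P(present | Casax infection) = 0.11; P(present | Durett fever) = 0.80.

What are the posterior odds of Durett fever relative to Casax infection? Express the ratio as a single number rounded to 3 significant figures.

The normalizing constant cancels in an odds ratio, so compute prior × likelihood for the two hypotheses only:
  Durett fever: 0.58 × 0.71 × 0.28 × 0.80 = 0.092243
  Casax infection: 0.42 × 0.17 × 0.19 × 0.11 = 0.0014923
Odds(Durett fever : Casax infection) = 0.092243 / 0.0014923 ≈ 61.8.

61.8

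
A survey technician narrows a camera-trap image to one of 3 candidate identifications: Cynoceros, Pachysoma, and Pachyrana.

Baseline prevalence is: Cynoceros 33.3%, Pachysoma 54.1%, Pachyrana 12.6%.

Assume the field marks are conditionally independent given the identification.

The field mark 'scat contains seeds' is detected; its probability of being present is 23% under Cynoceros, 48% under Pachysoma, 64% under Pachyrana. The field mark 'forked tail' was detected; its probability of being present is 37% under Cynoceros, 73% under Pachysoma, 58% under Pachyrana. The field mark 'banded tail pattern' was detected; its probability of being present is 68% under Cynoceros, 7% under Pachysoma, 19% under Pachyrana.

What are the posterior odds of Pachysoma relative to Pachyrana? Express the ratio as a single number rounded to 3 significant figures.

Unnormalized posterior weight (prior times the field mark likelihoods) for each of the two hypotheses:
  Pachysoma: 0.541 × 0.48 × 0.73 × 0.07 = 0.01327
  Pachyrana: 0.126 × 0.64 × 0.58 × 0.19 = 0.0088865
Odds(Pachysoma : Pachyrana) = 0.01327 / 0.0088865 ≈ 1.49.

1.49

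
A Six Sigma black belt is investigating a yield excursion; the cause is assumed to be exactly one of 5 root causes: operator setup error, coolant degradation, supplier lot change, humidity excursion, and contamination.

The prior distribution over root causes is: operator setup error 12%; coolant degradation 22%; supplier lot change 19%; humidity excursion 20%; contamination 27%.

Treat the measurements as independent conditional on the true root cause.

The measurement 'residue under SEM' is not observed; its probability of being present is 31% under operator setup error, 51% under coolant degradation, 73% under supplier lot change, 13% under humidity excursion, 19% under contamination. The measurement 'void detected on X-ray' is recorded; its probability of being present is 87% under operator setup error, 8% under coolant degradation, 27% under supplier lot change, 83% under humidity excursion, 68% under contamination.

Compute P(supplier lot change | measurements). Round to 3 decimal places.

Multiply each prior by the joint likelihood of the measurement pattern (using 1 − P(present | H) for each absent measurement):
  operator setup error: 0.12 × (1 − 0.31) × 0.87 = 0.072036
  coolant degradation: 0.22 × (1 − 0.51) × 0.08 = 0.008624
  supplier lot change: 0.19 × (1 − 0.73) × 0.27 = 0.013851
  humidity excursion: 0.20 × (1 − 0.13) × 0.83 = 0.14442
  contamination: 0.27 × (1 − 0.19) × 0.68 = 0.14872
Marginal likelihood of the evidence = 0.38765.
P(supplier lot change | evidence) = 0.013851 / 0.38765 ≈ 0.036.

0.036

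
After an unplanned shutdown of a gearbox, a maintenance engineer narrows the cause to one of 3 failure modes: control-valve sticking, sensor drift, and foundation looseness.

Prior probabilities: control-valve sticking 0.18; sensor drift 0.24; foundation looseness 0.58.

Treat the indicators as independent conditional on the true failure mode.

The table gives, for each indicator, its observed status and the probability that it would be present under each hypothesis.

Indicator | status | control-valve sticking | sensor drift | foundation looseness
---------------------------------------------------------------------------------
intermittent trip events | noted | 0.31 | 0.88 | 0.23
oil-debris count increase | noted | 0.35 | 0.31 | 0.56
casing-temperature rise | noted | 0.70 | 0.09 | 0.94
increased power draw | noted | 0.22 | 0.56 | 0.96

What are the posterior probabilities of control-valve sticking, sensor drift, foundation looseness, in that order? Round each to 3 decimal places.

0.041, 0.045, 0.914

By Bayes' rule with conditional independence, the unnormalized weight for each hypothesis is prior × ∏ likelihoods:
  control-valve sticking: 0.18 × 0.31 × 0.35 × 0.70 × 0.22 = 0.0030076
  sensor drift: 0.24 × 0.88 × 0.31 × 0.09 × 0.56 = 0.0032998
  foundation looseness: 0.58 × 0.23 × 0.56 × 0.94 × 0.96 = 0.067413
The unnormalized weights sum to 0.07372.
P(control-valve sticking | evidence) = 0.0030076 / 0.07372 ≈ 0.041
P(sensor drift | evidence) = 0.0032998 / 0.07372 ≈ 0.045
P(foundation looseness | evidence) = 0.067413 / 0.07372 ≈ 0.914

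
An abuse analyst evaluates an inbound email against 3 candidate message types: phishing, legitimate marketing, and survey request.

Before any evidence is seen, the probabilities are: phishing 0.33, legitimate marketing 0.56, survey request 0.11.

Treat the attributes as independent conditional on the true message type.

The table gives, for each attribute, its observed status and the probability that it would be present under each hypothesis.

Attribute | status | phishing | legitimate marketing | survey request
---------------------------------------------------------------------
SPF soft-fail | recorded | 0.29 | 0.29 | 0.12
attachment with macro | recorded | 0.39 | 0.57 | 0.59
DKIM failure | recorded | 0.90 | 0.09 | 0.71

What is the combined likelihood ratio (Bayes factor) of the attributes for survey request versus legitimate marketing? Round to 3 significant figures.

The Bayes factor is the ratio of the joint likelihoods of the attribute pattern under the two hypotheses.
  survey request: 0.12 × 0.59 × 0.71 = 0.050268
  legitimate marketing: 0.29 × 0.57 × 0.09 = 0.014877
Bayes factor = 0.050268 / 0.014877 ≈ 3.38

3.38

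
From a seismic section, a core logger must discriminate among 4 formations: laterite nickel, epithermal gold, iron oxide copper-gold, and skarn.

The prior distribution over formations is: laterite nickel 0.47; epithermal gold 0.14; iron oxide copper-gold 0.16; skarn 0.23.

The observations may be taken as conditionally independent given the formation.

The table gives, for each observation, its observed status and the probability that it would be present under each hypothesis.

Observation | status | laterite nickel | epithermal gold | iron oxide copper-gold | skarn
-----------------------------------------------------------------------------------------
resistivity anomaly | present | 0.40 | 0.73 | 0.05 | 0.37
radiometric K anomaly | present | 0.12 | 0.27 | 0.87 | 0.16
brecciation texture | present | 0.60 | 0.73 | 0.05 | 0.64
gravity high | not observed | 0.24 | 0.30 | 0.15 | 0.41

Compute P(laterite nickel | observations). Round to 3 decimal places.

By Bayes' rule with conditional independence, the unnormalized weight for each hypothesis is prior × ∏ likelihoods (using 1 − P(present | H) for each absent observation):
  laterite nickel: 0.47 × 0.40 × 0.12 × 0.60 × (1 − 0.24) = 0.010287
  epithermal gold: 0.14 × 0.73 × 0.27 × 0.73 × (1 − 0.30) = 0.014101
  iron oxide copper-gold: 0.16 × 0.05 × 0.87 × 0.05 × (1 − 0.15) = 0.0002958
  skarn: 0.23 × 0.37 × 0.16 × 0.64 × (1 − 0.41) = 0.0051414
The unnormalized weights sum to 0.029825.
P(laterite nickel | evidence) = 0.010287 / 0.029825 ≈ 0.345.

0.345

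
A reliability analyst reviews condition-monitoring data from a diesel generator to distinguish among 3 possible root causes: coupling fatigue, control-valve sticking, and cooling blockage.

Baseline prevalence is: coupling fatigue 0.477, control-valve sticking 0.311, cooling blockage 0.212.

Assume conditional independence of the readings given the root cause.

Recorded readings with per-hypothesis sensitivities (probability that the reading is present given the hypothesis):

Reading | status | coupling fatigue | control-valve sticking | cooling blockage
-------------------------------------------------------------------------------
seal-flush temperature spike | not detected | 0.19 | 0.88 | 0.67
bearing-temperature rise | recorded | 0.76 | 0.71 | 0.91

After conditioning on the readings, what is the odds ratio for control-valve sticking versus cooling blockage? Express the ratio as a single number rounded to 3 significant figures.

The normalizing constant cancels in an odds ratio, so compute prior × likelihood for the two hypotheses only (using 1 − P(present | H) for each absent reading):
  control-valve sticking: 0.311 × (1 − 0.88) × 0.71 = 0.026497
  cooling blockage: 0.212 × (1 − 0.67) × 0.91 = 0.063664
Odds(control-valve sticking : cooling blockage) = 0.026497 / 0.063664 ≈ 0.416.

0.416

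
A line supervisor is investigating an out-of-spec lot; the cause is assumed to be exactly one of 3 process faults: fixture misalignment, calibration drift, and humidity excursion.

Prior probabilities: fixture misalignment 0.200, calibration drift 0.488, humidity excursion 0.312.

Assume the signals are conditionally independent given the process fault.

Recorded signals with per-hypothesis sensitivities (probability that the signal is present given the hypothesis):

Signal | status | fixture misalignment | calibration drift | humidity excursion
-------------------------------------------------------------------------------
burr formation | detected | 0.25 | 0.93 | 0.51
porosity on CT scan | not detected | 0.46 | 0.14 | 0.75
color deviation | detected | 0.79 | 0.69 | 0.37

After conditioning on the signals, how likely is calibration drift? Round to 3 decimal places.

0.882

Multiply each prior by the joint likelihood of the signal pattern (using 1 − P(present | H) for each absent signal):
  fixture misalignment: 0.200 × 0.25 × (1 − 0.46) × 0.79 = 0.02133
  calibration drift: 0.488 × 0.93 × (1 − 0.14) × 0.69 = 0.26931
  humidity excursion: 0.312 × 0.51 × (1 − 0.75) × 0.37 = 0.014719
Marginal likelihood of the evidence = 0.30536.
P(calibration drift | evidence) = 0.26931 / 0.30536 ≈ 0.882.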